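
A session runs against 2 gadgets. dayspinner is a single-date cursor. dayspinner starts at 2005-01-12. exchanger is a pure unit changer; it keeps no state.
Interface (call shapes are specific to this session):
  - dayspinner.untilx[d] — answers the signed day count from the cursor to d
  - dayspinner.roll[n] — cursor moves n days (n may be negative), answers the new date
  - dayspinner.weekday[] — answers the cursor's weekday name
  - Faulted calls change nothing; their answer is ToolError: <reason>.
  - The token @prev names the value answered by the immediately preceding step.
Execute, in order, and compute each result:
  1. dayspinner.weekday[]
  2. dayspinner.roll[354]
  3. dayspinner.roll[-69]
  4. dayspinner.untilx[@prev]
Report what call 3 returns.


Answer: 2005-10-24

Derivation:
$ dayspinner.weekday
[out] Wednesday
$ dayspinner.roll n: 354
[out] 2006-01-01
$ dayspinner.roll n: -69
[out] 2005-10-24
$ dayspinner.untilx d: @prev
[out] 0


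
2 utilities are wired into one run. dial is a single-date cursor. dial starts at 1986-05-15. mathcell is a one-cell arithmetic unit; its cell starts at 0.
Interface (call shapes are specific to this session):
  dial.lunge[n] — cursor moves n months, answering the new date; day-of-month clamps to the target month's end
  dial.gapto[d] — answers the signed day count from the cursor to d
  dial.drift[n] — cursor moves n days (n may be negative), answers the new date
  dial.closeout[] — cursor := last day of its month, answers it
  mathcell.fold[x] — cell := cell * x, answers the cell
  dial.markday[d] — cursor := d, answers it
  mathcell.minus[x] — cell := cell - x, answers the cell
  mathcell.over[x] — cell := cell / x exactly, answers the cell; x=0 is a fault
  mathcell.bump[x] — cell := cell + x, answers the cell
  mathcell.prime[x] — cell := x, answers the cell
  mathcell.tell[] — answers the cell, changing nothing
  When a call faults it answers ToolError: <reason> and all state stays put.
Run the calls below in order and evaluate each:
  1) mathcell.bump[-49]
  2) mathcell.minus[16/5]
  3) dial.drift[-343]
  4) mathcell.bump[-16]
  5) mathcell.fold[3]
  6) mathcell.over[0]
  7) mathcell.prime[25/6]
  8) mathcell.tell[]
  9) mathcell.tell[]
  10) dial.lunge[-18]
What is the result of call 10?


Answer: 1983-12-06

Derivation:
[in] mathcell.bump x='-49'
[out] -49
[in] mathcell.minus x='16/5'
[out] -261/5
[in] dial.drift n='-343'
[out] 1985-06-06
[in] mathcell.bump x='-16'
[out] -341/5
[in] mathcell.fold x='3'
[out] -1023/5
[in] mathcell.over x='0'
[out] ToolError: division by zero
[in] mathcell.prime x='25/6'
[out] 25/6
[in] mathcell.tell
[out] 25/6
[in] mathcell.tell
[out] 25/6
[in] dial.lunge n='-18'
[out] 1983-12-06


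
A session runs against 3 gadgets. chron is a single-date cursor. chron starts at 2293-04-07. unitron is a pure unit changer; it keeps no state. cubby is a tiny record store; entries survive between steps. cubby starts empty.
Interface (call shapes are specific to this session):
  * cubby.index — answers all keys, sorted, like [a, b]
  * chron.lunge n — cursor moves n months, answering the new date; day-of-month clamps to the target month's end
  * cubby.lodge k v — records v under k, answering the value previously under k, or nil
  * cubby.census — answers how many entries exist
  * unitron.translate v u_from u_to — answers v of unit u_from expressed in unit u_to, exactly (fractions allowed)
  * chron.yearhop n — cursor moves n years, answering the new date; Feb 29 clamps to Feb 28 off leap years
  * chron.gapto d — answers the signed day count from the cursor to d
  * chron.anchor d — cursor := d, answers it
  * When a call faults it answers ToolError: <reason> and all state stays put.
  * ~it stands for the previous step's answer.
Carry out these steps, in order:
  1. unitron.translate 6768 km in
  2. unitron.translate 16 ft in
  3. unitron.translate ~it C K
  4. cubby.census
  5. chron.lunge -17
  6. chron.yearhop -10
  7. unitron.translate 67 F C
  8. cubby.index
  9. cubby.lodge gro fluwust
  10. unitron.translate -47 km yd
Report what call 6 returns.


Answer: 2281-11-07

Derivation:
→ unitron.translate(v: 6768, u_from: km, u_to: in)
← 33840000000/127
→ unitron.translate(v: 16, u_from: ft, u_to: in)
← 192
→ unitron.translate(v: ~it, u_from: C, u_to: K)
← 9303/20
→ cubby.census()
← 0
→ chron.lunge(n: -17)
← 2291-11-07
→ chron.yearhop(n: -10)
← 2281-11-07
→ unitron.translate(v: 67, u_from: F, u_to: C)
← 175/9
→ cubby.index()
← []
→ cubby.lodge(k: gro, v: fluwust)
← nil
→ unitron.translate(v: -47, u_from: km, u_to: yd)
← -58750000/1143


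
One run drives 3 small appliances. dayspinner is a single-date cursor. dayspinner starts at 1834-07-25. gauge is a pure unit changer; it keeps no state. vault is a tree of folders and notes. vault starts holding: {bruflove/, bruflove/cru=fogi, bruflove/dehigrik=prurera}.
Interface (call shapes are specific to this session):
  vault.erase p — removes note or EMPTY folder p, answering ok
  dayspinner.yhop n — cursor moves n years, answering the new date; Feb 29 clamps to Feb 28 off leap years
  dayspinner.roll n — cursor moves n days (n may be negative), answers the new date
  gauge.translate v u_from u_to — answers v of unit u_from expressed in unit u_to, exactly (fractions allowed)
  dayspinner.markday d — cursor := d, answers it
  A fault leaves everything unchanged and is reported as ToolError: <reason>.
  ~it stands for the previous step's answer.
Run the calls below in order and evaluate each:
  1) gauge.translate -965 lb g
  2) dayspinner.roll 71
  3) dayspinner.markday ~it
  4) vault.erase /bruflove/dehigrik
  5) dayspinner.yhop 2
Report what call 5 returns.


Answer: 1836-10-04

Derivation:
-> gauge.translate(v='-965', u_from='lb', u_to='g')
<- -8754332741/20000
-> dayspinner.roll(n='71')
<- 1834-10-04
-> dayspinner.markday(d='~it')
<- 1834-10-04
-> vault.erase(p='/bruflove/dehigrik')
<- ok
-> dayspinner.yhop(n='2')
<- 1836-10-04


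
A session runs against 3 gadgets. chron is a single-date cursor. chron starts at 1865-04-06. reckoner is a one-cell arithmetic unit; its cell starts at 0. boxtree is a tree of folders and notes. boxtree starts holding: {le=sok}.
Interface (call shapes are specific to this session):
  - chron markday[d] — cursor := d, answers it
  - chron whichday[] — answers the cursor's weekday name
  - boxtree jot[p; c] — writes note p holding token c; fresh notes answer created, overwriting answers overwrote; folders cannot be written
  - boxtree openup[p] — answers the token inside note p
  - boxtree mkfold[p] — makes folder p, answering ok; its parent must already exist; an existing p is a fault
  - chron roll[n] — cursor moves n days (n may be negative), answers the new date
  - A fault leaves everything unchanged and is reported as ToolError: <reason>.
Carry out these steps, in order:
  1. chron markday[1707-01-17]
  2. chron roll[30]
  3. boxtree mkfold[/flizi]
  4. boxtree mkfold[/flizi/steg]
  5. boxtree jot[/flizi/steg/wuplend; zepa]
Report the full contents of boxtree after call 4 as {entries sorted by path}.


I call chron markday with d: 1707-01-17, yielding 1707-01-17.
I use chron roll with n: 30, and see 1707-02-16.
I invoke boxtree mkfold with p: /flizi, yielding ok.
I run boxtree mkfold with p: /flizi/steg, yielding ok.
Next I call boxtree jot with p: /flizi/steg/wuplend, c: zepa, — result: created.

Answer: {flizi/, flizi/steg/, le=sok}


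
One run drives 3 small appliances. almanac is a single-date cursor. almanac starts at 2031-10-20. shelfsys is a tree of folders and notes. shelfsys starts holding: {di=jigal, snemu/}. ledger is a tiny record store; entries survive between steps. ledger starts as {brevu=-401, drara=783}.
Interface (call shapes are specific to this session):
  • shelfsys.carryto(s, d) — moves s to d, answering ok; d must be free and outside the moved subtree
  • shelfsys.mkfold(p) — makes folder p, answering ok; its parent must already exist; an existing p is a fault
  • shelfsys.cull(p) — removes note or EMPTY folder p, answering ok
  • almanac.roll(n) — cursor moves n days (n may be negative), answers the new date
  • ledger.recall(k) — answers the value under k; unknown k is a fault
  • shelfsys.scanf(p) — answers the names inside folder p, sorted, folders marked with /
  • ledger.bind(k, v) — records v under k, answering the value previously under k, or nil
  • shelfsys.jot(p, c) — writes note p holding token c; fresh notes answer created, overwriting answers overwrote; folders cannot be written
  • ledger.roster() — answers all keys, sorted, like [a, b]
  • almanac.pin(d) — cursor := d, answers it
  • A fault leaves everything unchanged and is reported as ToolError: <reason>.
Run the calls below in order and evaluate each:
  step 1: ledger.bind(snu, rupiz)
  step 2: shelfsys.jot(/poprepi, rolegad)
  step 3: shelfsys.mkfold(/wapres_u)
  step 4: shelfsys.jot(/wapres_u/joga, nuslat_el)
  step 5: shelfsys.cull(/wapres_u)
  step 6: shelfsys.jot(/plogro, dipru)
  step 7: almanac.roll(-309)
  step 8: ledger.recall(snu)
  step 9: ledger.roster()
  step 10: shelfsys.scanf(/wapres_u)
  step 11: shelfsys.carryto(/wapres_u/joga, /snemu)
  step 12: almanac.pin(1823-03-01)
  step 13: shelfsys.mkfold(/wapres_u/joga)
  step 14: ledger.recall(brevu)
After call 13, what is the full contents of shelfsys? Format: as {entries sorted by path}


>>> ledger.bind k='snu' v='rupiz'
  nil
>>> shelfsys.jot p='/poprepi' c='rolegad'
  created
>>> shelfsys.mkfold p='/wapres_u'
  ok
>>> shelfsys.jot p='/wapres_u/joga' c='nuslat_el'
  created
>>> shelfsys.cull p='/wapres_u'
  ToolError: not empty
>>> shelfsys.jot p='/plogro' c='dipru'
  created
>>> almanac.roll n='-309'
  2030-12-15
>>> ledger.recall k='snu'
  rupiz
>>> ledger.roster
  [brevu, drara, snu]
>>> shelfsys.scanf p='/wapres_u'
  [joga]
>>> shelfsys.carryto s='/wapres_u/joga' d='/snemu'
  ToolError: exists
>>> almanac.pin d='1823-03-01'
  1823-03-01
>>> shelfsys.mkfold p='/wapres_u/joga'
  ToolError: exists
>>> ledger.recall k='brevu'
  -401

Answer: {di=jigal, plogro=dipru, poprepi=rolegad, snemu/, wapres_u/, wapres_u/joga=nuslat_el}


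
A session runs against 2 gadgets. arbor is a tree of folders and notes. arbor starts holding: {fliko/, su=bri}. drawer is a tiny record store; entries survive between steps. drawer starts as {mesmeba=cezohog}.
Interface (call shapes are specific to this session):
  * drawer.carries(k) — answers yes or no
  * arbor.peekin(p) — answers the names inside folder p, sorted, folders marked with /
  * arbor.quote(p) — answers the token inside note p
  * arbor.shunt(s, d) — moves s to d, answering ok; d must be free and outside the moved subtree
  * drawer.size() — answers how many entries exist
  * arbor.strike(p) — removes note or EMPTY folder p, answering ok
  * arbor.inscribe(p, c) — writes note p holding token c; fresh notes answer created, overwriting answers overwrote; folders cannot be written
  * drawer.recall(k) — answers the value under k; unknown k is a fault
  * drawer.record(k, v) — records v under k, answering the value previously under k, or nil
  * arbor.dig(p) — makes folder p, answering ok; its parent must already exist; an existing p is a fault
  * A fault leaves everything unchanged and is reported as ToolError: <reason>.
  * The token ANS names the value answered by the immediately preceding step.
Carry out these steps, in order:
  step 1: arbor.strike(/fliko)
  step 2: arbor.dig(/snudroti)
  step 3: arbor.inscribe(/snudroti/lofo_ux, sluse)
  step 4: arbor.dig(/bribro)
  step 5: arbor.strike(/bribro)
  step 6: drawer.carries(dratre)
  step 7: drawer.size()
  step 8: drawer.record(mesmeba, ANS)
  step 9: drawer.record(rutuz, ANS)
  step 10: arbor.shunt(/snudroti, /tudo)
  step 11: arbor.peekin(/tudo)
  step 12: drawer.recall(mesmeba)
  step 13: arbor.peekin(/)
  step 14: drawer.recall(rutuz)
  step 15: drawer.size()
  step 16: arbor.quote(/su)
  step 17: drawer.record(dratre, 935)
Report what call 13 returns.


>> arbor.strike(p='/fliko')
<< ok
>> arbor.dig(p='/snudroti')
<< ok
>> arbor.inscribe(p='/snudroti/lofo_ux', c='sluse')
<< created
>> arbor.dig(p='/bribro')
<< ok
>> arbor.strike(p='/bribro')
<< ok
>> drawer.carries(k='dratre')
<< no
>> drawer.size()
<< 1
>> drawer.record(k='mesmeba', v='ANS')
<< cezohog
>> drawer.record(k='rutuz', v='ANS')
<< nil
>> arbor.shunt(s='/snudroti', d='/tudo')
<< ok
>> arbor.peekin(p='/tudo')
<< [lofo_ux]
>> drawer.recall(k='mesmeba')
<< 1
>> arbor.peekin(p='/')
<< [su, tudo/]
>> drawer.recall(k='rutuz')
<< cezohog
>> drawer.size()
<< 2
>> arbor.quote(p='/su')
<< bri
>> drawer.record(k='dratre', v='935')
<< nil

Answer: [su, tudo/]


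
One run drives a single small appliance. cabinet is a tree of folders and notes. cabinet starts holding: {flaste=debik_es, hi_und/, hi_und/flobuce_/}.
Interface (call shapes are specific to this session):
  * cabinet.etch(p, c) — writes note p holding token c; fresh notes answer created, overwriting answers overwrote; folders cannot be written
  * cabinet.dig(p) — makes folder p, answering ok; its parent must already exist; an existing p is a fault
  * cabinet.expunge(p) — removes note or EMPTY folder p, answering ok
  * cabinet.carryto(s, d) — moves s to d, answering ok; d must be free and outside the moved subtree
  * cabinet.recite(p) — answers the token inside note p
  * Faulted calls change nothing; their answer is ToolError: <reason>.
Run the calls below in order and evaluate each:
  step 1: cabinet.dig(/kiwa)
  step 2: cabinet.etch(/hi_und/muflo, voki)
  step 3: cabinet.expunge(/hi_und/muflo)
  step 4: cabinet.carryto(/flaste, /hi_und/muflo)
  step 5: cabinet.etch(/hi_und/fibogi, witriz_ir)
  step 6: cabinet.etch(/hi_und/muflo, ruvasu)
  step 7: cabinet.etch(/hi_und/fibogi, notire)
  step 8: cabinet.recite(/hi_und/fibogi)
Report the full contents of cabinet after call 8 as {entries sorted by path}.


Answer: {hi_und/, hi_und/fibogi=notire, hi_und/flobuce_/, hi_und/muflo=ruvasu, kiwa/}

Derivation:
Act: cabinet.dig[/kiwa]
Obs: ok
Act: cabinet.etch[/hi_und/muflo; voki]
Obs: created
Act: cabinet.expunge[/hi_und/muflo]
Obs: ok
Act: cabinet.carryto[/flaste; /hi_und/muflo]
Obs: ok
Act: cabinet.etch[/hi_und/fibogi; witriz_ir]
Obs: created
Act: cabinet.etch[/hi_und/muflo; ruvasu]
Obs: overwrote
Act: cabinet.etch[/hi_und/fibogi; notire]
Obs: overwrote
Act: cabinet.recite[/hi_und/fibogi]
Obs: notire


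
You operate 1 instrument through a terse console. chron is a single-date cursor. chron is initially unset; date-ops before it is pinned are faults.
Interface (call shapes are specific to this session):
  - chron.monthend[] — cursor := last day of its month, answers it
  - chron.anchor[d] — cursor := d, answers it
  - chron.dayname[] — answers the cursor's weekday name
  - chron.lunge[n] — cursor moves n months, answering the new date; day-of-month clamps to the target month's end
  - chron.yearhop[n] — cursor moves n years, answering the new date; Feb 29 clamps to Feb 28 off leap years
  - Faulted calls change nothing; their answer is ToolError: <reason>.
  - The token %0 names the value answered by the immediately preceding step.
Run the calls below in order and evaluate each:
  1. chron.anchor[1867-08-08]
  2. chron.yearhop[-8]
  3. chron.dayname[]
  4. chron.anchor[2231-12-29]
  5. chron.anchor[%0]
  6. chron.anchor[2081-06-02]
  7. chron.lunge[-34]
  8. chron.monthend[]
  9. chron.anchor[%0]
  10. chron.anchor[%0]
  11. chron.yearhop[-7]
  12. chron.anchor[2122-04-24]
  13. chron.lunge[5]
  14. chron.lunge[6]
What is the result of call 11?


$ anchor d=1867-08-08
:: 1867-08-08
$ yearhop n=-8
:: 1859-08-08
$ dayname
:: Monday
$ anchor d=2231-12-29
:: 2231-12-29
$ anchor d=%0
:: 2231-12-29
$ anchor d=2081-06-02
:: 2081-06-02
$ lunge n=-34
:: 2078-08-02
$ monthend
:: 2078-08-31
$ anchor d=%0
:: 2078-08-31
$ anchor d=%0
:: 2078-08-31
$ yearhop n=-7
:: 2071-08-31
$ anchor d=2122-04-24
:: 2122-04-24
$ lunge n=5
:: 2122-09-24
$ lunge n=6
:: 2123-03-24

Answer: 2071-08-31


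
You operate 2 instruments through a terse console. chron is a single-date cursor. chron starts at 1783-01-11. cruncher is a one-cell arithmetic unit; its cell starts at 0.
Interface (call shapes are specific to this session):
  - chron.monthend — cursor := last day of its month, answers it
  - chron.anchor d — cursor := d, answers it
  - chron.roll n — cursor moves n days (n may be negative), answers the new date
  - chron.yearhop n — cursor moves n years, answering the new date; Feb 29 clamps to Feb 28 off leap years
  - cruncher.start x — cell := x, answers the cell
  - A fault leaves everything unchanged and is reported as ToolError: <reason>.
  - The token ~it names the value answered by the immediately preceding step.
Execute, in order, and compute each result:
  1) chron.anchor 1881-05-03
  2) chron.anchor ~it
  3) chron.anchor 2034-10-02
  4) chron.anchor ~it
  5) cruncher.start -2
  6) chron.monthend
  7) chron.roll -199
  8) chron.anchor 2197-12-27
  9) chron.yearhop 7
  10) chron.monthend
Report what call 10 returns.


I call chron.anchor on d→1881-05-03, → 1881-05-03.
Next I call chron.anchor on d→~it, and observe 1881-05-03.
Now I run chron.anchor on d→2034-10-02, and get 2034-10-02.
Next I call chron.anchor on d→~it, — result: 2034-10-02.
I run cruncher.start on x→-2, giving -2.
I call chron.monthend, giving 2034-10-31.
I use chron.roll on n→-199, — result: 2034-04-15.
Using chron.anchor on d→2197-12-27, and observe 2197-12-27.
Calling chron.yearhop on n→7, — result: 2204-12-27.
Invoking chron.monthend(), — result: 2204-12-31.

Answer: 2204-12-31


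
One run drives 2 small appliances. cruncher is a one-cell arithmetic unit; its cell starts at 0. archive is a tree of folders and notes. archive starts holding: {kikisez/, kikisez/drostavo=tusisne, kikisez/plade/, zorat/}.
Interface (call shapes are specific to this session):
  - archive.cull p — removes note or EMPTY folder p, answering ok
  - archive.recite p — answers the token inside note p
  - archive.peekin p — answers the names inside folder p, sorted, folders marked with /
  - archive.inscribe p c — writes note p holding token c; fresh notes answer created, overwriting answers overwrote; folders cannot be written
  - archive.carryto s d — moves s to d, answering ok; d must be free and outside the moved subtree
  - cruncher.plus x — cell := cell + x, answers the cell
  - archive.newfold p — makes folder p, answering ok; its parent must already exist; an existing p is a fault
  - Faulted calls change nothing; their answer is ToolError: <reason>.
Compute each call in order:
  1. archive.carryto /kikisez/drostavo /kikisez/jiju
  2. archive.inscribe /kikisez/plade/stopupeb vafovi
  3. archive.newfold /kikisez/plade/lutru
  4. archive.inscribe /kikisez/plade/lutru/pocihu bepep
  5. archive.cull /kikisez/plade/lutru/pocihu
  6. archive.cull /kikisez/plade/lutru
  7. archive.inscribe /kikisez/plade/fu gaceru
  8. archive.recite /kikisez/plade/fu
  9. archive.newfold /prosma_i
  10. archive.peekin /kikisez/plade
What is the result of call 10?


Calling carryto on s→/kikisez/drostavo, d→/kikisez/jiju, and see ok.
Invoking inscribe on p→/kikisez/plade/stopupeb, c→vafovi, — result: created.
Now I run newfold on p→/kikisez/plade/lutru, which returns ok.
Next I call inscribe on p→/kikisez/plade/lutru/pocihu, c→bepep, and observe created.
I call cull on p→/kikisez/plade/lutru/pocihu, and get ok.
I run cull on p→/kikisez/plade/lutru, which returns ok.
Now I run inscribe on p→/kikisez/plade/fu, c→gaceru, giving created.
I try recite on p→/kikisez/plade/fu, and see gaceru.
I call newfold on p→/prosma_i, — result: ok.
Then peekin on p→/kikisez/plade, — result: [fu, stopupeb].

Answer: [fu, stopupeb]


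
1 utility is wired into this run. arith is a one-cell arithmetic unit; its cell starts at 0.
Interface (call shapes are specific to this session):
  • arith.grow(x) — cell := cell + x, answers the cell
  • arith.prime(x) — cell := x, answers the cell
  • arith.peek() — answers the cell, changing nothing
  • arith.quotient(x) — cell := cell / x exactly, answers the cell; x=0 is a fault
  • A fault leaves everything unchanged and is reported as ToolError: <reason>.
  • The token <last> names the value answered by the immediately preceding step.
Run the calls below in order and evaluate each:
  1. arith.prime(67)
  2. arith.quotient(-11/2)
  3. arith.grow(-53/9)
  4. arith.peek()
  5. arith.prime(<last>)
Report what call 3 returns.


→ prime(x→67)
← 67
→ quotient(x→-11/2)
← -134/11
→ grow(x→-53/9)
← -1789/99
→ peek()
← -1789/99
→ prime(x→<last>)
← -1789/99

Answer: -1789/99


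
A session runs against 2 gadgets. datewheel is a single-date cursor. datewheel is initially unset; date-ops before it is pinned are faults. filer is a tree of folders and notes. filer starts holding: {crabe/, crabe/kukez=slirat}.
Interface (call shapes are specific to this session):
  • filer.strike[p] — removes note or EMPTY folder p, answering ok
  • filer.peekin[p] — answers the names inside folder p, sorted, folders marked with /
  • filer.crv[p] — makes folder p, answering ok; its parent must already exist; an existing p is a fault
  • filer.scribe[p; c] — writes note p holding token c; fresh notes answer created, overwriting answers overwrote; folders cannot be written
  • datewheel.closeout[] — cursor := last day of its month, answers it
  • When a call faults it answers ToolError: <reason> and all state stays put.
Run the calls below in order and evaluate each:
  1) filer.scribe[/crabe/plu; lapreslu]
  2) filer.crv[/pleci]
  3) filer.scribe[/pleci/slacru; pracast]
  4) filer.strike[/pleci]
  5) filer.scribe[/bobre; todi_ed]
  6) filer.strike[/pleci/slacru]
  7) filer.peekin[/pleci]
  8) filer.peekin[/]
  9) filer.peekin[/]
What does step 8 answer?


Answer: [bobre, crabe/, pleci/]

Derivation:
% 1. filer.scribe(/crabe/plu, lapreslu) == created
% 2. filer.crv(/pleci) == ok
% 3. filer.scribe(/pleci/slacru, pracast) == created
% 4. filer.strike(/pleci) == ToolError: not empty
% 5. filer.scribe(/bobre, todi_ed) == created
% 6. filer.strike(/pleci/slacru) == ok
% 7. filer.peekin(/pleci) == []
% 8. filer.peekin(/) == [bobre, crabe/, pleci/]
% 9. filer.peekin(/) == [bobre, crabe/, pleci/]


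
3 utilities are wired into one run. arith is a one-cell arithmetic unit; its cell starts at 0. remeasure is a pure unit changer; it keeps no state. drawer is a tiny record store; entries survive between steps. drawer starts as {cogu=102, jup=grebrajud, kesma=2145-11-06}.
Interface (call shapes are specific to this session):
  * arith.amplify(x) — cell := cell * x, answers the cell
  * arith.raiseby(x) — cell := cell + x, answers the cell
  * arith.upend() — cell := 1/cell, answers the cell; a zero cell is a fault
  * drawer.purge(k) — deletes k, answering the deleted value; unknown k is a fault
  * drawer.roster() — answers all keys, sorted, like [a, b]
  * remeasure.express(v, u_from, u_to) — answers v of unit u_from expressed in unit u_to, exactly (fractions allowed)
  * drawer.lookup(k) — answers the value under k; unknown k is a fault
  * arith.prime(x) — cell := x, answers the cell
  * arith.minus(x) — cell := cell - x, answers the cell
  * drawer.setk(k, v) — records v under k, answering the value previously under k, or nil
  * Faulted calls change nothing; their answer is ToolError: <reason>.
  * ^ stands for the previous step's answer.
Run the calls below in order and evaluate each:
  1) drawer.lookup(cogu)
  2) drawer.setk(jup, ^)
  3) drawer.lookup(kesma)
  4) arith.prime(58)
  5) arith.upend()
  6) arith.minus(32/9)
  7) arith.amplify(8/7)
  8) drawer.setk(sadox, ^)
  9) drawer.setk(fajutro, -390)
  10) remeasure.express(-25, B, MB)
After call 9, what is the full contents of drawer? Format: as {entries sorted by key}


Answer: {cogu=102, fajutro=-390, jup=102, kesma=2145-11-06, sadox=-7388/1827}

Derivation:
Do: drawer.lookup[k=cogu]
See: 102
Do: drawer.setk[k=jup; v=^]
See: grebrajud
Do: drawer.lookup[k=kesma]
See: 2145-11-06
Do: arith.prime[x=58]
See: 58
Do: arith.upend[]
See: 1/58
Do: arith.minus[x=32/9]
See: -1847/522
Do: arith.amplify[x=8/7]
See: -7388/1827
Do: drawer.setk[k=sadox; v=^]
See: nil
Do: drawer.setk[k=fajutro; v=-390]
See: nil
Do: remeasure.express[v=-25; u_from=B; u_to=MB]
See: -1/40000


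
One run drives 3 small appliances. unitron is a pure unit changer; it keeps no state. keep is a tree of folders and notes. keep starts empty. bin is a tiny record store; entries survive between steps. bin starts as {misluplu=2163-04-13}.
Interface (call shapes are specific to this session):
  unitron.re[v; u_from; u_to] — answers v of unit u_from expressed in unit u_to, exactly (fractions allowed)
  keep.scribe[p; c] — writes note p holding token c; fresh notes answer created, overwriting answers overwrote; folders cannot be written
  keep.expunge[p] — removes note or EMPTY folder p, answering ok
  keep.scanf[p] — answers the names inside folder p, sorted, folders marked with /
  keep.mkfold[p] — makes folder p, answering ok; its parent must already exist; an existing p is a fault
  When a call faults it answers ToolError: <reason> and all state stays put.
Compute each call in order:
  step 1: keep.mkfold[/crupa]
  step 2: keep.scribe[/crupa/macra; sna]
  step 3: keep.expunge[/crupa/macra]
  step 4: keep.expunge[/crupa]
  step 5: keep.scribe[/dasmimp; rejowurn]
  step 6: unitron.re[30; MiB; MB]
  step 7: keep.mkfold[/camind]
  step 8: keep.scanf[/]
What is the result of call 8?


Answer: [camind/, dasmimp]

Derivation:
>> keep.mkfold(p=/crupa)
<< ok
>> keep.scribe(p=/crupa/macra, c=sna)
<< created
>> keep.expunge(p=/crupa/macra)
<< ok
>> keep.expunge(p=/crupa)
<< ok
>> keep.scribe(p=/dasmimp, c=rejowurn)
<< created
>> unitron.re(v=30, u_from=MiB, u_to=MB)
<< 98304/3125
>> keep.mkfold(p=/camind)
<< ok
>> keep.scanf(p=/)
<< [camind/, dasmimp]


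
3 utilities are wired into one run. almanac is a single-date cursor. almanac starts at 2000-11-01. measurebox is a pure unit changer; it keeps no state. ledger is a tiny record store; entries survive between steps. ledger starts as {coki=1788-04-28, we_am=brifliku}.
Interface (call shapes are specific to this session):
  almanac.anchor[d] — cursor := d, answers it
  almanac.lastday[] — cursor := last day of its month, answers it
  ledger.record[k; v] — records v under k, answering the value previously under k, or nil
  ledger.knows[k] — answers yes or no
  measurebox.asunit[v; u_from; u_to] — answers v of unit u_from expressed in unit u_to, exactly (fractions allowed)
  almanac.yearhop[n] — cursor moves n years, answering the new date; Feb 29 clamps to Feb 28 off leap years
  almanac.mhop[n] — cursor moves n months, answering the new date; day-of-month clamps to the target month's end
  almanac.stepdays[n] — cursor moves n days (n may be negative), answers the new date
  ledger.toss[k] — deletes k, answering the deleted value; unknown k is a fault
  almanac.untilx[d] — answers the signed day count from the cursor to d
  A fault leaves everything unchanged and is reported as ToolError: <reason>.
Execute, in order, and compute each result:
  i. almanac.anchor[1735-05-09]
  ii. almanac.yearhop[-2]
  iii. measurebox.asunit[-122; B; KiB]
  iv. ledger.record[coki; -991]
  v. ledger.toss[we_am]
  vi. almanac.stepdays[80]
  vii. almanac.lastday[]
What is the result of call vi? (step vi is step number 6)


==> anchor(d=1735-05-09)
<== 1735-05-09
==> yearhop(n=-2)
<== 1733-05-09
==> asunit(v=-122, u_from=B, u_to=KiB)
<== -61/512
==> record(k=coki, v=-991)
<== 1788-04-28
==> toss(k=we_am)
<== brifliku
==> stepdays(n=80)
<== 1733-07-28
==> lastday()
<== 1733-07-31

Answer: 1733-07-28


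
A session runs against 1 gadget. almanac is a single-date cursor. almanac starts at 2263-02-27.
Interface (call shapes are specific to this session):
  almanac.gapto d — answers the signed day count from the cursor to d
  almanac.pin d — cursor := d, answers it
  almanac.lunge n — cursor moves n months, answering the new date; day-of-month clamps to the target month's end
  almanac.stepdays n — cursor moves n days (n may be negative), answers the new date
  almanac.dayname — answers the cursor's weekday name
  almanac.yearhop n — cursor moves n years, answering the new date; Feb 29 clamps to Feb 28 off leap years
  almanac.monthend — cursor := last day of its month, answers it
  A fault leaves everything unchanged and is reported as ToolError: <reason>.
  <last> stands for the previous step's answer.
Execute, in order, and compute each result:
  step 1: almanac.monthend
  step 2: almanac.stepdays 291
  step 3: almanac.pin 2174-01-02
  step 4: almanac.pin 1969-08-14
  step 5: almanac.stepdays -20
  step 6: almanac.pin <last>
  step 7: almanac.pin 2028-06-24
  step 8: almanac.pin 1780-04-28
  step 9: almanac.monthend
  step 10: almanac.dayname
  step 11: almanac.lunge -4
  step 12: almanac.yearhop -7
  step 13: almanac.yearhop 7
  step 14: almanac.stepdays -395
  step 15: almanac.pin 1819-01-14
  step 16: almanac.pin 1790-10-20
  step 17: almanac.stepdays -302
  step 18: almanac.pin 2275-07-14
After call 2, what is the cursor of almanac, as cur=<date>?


% 1. almanac.monthend() => 2263-02-28
% 2. almanac.stepdays(n: 291) => 2263-12-16
% 3. almanac.pin(d: 2174-01-02) => 2174-01-02
% 4. almanac.pin(d: 1969-08-14) => 1969-08-14
% 5. almanac.stepdays(n: -20) => 1969-07-25
% 6. almanac.pin(d: <last>) => 1969-07-25
% 7. almanac.pin(d: 2028-06-24) => 2028-06-24
% 8. almanac.pin(d: 1780-04-28) => 1780-04-28
% 9. almanac.monthend() => 1780-04-30
% 10. almanac.dayname() => Sunday
% 11. almanac.lunge(n: -4) => 1779-12-30
% 12. almanac.yearhop(n: -7) => 1772-12-30
% 13. almanac.yearhop(n: 7) => 1779-12-30
% 14. almanac.stepdays(n: -395) => 1778-11-30
% 15. almanac.pin(d: 1819-01-14) => 1819-01-14
% 16. almanac.pin(d: 1790-10-20) => 1790-10-20
% 17. almanac.stepdays(n: -302) => 1789-12-22
% 18. almanac.pin(d: 2275-07-14) => 2275-07-14

Answer: cur=2263-12-16


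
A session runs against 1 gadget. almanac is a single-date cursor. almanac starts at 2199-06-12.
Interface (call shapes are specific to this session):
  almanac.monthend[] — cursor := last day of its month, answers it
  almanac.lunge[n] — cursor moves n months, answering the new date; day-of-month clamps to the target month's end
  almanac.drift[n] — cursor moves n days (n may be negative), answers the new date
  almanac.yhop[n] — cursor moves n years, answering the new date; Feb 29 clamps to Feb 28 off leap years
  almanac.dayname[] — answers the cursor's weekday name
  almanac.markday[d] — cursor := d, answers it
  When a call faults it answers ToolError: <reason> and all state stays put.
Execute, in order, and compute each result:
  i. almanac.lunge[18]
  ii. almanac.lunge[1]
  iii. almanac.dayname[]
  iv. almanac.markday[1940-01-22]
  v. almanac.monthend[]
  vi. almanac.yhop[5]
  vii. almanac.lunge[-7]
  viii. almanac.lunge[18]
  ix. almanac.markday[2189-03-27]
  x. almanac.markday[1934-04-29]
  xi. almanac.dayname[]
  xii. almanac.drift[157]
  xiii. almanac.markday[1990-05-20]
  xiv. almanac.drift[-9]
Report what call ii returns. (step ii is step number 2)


Answer: 2201-01-12

Derivation:
I invoke almanac.lunge(n=18): 2200-12-12.
Then almanac.lunge(n=1), and observe 2201-01-12.
Calling almanac.dayname, — result: Monday.
I invoke almanac.markday(d=1940-01-22), → 1940-01-22.
Calling almanac.monthend, and get 1940-01-31.
Calling almanac.yhop(n=5), and see 1945-01-31.
Invoking almanac.lunge(n=-7), and get 1944-06-30.
Using almanac.lunge(n=18), and get 1945-12-30.
I invoke almanac.markday(d=2189-03-27), which returns 2189-03-27.
Using almanac.markday(d=1934-04-29), yielding 1934-04-29.
Invoking almanac.dayname(): Sunday.
Calling almanac.drift(n=157), — result: 1934-10-03.
Calling almanac.markday(d=1990-05-20), → 1990-05-20.
Invoking almanac.drift(n=-9), giving 1990-05-11.


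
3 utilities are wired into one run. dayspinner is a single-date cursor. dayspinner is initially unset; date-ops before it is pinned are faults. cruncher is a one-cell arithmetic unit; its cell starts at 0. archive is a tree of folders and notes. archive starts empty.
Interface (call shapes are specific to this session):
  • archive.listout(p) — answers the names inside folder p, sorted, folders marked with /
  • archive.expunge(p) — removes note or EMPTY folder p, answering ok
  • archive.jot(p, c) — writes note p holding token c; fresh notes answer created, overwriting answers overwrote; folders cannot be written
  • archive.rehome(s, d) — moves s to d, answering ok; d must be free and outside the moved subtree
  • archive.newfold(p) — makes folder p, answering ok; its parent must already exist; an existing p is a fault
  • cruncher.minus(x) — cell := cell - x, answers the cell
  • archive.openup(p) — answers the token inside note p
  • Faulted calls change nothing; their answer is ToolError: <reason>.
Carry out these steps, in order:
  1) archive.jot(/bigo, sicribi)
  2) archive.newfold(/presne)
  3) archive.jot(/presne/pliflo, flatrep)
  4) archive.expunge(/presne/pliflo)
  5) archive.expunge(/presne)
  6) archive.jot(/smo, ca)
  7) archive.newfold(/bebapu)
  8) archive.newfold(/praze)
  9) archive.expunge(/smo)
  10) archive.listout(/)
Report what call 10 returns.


Answer: [bebapu/, bigo, praze/]

Derivation:
I run jot with p→/bigo, c→sicribi, which returns created.
Now I run newfold with p→/presne, yielding ok.
I call jot with p→/presne/pliflo, c→flatrep, yielding created.
Next I call expunge with p→/presne/pliflo, and observe ok.
Next I call expunge with p→/presne, giving ok.
Now I run jot with p→/smo, c→ca: created.
I invoke newfold with p→/bebapu, which returns ok.
Next I call newfold with p→/praze, giving ok.
I run expunge with p→/smo, and see ok.
Calling listout with p→/: [bebapu/, bigo, praze/].


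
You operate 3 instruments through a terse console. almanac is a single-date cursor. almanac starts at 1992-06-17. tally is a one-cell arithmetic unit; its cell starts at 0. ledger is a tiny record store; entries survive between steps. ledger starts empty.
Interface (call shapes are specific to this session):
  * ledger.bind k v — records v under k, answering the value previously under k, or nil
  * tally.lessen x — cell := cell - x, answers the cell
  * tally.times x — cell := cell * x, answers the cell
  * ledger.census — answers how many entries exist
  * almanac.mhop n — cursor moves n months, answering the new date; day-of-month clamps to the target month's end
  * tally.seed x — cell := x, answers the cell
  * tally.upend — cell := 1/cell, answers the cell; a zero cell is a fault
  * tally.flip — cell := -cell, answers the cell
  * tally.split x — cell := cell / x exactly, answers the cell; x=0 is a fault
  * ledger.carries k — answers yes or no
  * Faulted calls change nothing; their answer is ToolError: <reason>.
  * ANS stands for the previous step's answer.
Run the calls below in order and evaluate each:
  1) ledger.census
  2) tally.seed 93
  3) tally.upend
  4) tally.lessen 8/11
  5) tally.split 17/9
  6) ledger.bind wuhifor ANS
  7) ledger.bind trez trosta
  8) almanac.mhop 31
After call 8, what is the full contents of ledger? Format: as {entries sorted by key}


Answer: {trez=trosta, wuhifor=-2199/5797}

Derivation:
% ledger.census() -> 0
% tally.seed(x→93) -> 93
% tally.upend() -> 1/93
% tally.lessen(x→8/11) -> -733/1023
% tally.split(x→17/9) -> -2199/5797
% ledger.bind(k→wuhifor, v→ANS) -> nil
% ledger.bind(k→trez, v→trosta) -> nil
% almanac.mhop(n→31) -> 1995-01-17


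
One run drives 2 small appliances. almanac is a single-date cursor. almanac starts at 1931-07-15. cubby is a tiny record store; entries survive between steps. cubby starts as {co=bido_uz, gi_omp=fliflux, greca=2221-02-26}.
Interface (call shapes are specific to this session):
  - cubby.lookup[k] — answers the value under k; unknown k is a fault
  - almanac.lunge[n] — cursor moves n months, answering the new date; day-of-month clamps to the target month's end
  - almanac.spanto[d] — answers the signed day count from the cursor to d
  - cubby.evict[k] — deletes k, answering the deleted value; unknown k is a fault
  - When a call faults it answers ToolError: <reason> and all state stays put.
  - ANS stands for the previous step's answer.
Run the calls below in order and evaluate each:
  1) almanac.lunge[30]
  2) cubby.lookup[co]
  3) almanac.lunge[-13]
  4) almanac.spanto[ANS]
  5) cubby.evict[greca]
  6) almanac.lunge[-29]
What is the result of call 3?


Answer: 1932-12-15

Derivation:
I run almanac.lunge(n: 30), giving 1934-01-15.
Invoking cubby.lookup(k: co), yielding bido_uz.
I invoke almanac.lunge(n: -13), yielding 1932-12-15.
I use almanac.spanto(d: ANS), and see 0.
I call cubby.evict(k: greca), — result: 2221-02-26.
Then almanac.lunge(n: -29), giving 1930-07-15.


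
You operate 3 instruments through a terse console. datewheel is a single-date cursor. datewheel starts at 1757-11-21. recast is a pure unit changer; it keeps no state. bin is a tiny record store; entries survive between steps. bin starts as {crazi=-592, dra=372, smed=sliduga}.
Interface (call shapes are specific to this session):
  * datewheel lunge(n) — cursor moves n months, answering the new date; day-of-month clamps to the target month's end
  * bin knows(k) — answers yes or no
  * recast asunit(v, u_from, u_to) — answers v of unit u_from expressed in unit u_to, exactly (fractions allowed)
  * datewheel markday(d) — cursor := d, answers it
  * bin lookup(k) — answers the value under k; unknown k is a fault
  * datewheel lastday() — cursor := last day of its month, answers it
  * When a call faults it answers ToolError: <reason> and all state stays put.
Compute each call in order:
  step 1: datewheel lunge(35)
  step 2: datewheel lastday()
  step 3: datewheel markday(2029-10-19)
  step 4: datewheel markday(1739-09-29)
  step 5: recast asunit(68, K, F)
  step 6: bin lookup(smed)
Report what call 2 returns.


Answer: 1760-10-31

Derivation:
>> datewheel lunge(35)
<< 1760-10-21
>> datewheel lastday()
<< 1760-10-31
>> datewheel markday(2029-10-19)
<< 2029-10-19
>> datewheel markday(1739-09-29)
<< 1739-09-29
>> recast asunit(68, K, F)
<< -33727/100
>> bin lookup(smed)
<< sliduga


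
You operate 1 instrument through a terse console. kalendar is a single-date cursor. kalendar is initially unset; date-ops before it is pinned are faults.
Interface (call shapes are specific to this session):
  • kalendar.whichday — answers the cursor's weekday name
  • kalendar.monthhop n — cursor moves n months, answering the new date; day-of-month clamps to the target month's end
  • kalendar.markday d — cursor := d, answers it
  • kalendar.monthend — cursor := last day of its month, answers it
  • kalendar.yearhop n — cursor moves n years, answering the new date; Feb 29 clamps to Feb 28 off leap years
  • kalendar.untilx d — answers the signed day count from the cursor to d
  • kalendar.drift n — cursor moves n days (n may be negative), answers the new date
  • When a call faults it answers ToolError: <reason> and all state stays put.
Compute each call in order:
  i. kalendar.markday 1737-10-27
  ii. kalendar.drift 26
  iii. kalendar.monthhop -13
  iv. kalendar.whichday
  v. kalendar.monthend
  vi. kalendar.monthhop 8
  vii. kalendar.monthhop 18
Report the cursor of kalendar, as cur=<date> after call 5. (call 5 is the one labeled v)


# kalendar.markday(d→1737-10-27) : 1737-10-27
# kalendar.drift(n→26) : 1737-11-22
# kalendar.monthhop(n→-13) : 1736-10-22
# kalendar.whichday() : Monday
# kalendar.monthend() : 1736-10-31
# kalendar.monthhop(n→8) : 1737-06-30
# kalendar.monthhop(n→18) : 1738-12-30

Answer: cur=1736-10-31


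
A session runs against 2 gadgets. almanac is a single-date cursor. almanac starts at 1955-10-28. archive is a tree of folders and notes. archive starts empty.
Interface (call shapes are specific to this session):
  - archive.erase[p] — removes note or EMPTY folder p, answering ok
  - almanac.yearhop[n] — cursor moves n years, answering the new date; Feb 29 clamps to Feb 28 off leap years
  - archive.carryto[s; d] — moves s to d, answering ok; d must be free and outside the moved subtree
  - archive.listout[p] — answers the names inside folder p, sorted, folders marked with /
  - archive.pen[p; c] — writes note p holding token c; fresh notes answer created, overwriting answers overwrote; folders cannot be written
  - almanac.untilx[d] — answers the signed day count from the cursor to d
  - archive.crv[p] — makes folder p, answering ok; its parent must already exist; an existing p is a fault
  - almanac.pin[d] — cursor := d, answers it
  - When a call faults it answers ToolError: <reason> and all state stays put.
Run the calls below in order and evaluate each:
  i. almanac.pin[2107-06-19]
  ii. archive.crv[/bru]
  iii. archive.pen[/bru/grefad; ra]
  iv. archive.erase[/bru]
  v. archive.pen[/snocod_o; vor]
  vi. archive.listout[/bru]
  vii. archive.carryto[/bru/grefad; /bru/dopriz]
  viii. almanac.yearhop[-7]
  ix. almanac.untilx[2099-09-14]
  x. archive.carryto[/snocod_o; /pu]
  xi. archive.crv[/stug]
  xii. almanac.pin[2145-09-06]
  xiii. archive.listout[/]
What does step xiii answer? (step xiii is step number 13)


I call almanac.pin(d='2107-06-19'), — result: 2107-06-19.
Using archive.crv(p='/bru'), giving ok.
Using archive.pen(p='/bru/grefad', c='ra'), — result: created.
I run archive.erase(p='/bru'), → ToolError: not empty.
I invoke archive.pen(p='/snocod_o', c='vor'), which returns created.
I use archive.listout(p='/bru'), and get [grefad].
I invoke archive.carryto(s='/bru/grefad', d='/bru/dopriz'), → ok.
I run almanac.yearhop(n='-7'), which returns 2100-06-19.
I use almanac.untilx(d='2099-09-14'), → -278.
Using archive.carryto(s='/snocod_o', d='/pu'), yielding ok.
Invoking archive.crv(p='/stug'), and get ok.
I call almanac.pin(d='2145-09-06'), yielding 2145-09-06.
I try archive.listout(p='/'), and see [bru/, pu, stug/].

Answer: [bru/, pu, stug/]
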